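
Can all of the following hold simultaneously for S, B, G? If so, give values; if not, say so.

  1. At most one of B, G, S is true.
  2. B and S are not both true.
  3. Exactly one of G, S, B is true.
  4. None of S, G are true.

S=F; B=T; G=F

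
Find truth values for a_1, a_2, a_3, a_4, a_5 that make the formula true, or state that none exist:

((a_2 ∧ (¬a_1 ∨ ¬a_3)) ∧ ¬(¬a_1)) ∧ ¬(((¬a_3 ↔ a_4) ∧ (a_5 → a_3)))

a_1: True, a_2: True, a_3: False, a_4: True, a_5: True

  (a_2 ∧ (¬a_1 ∨ ¬a_3)) ∧ ¬(¬a_1) = True
    a_2 ∧ (¬a_1 ∨ ¬a_3) = True
      ¬a_1 ∨ ¬a_3 = True
        ¬a_1 = False
        ¬a_3 = True
    ¬(¬a_1) = True
      ¬a_1 = False
  ¬(((¬a_3 ↔ a_4) ∧ (a_5 → a_3))) = True
    (¬a_3 ↔ a_4) ∧ (a_5 → a_3) = False
      ¬a_3 ↔ a_4 = True
        ¬a_3 = True
      a_5 → a_3 = False
Both conjuncts True, so the formula holds.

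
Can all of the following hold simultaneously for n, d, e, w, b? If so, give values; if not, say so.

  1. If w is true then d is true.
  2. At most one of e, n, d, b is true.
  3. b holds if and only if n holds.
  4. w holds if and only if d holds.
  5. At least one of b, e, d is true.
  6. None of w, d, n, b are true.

n = False, d = False, e = True, w = False, b = False

  (1) w=F ⇒ d: vacuous ✓
  (2) {e, n, d, b}: 1 true — at most one ✓
  (3) b=F, n=F — same ✓
  (4) w=F, d=F — same ✓
  (5) {b, e, d}: 1 true — at least one ✓
  (6) {w, d, n, b}: 0 true — none ✓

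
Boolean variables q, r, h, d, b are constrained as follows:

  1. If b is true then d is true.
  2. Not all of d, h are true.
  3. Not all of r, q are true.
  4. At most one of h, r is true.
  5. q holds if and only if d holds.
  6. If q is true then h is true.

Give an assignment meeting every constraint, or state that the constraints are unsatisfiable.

q=F, r=T, h=F, d=F, b=F

  (1) b=F ⇒ d: vacuous ✓
  (2) {d, h}: 0/2 true — not all ✓
  (3) {r, q}: 1/2 true — not all ✓
  (4) {h, r}: 1 true — at most one ✓
  (5) q=F, d=F — same ✓
  (6) q=F ⇒ h: vacuous ✓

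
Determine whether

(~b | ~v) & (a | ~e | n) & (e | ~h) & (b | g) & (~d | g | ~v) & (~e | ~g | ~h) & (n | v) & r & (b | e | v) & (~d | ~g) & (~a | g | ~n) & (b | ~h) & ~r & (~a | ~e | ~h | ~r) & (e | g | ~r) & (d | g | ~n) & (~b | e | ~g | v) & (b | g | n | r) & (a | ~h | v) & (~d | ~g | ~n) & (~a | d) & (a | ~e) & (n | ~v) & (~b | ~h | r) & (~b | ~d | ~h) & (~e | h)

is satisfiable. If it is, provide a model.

Unsatisfiable — no assignment works.

Case r = True:
  Clause (~r) is falsified — contradiction.
Case r = False:
  Clause (r) is falsified — contradiction.
Both cases fail, so the formula is unsatisfiable.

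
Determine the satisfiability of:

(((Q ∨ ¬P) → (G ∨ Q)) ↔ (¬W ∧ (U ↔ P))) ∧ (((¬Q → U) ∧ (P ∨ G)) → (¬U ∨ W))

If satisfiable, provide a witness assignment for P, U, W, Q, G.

P=F; U=F; W=T; Q=F; G=F

  ((Q ∨ ¬P) → (G ∨ Q)) ↔ (¬W ∧ (U ↔ P)) = True
    (Q ∨ ¬P) → (G ∨ Q) = False
      Q ∨ ¬P = True
        ¬P = True
      G ∨ Q = False
    ¬W ∧ (U ↔ P) = False
      ¬W = False
      U ↔ P = True
  ((¬Q → U) ∧ (P ∨ G)) → (¬U ∨ W) = True
    (¬Q → U) ∧ (P ∨ G) = False
      ¬Q → U = False
        ¬Q = True
      P ∨ G = False
    ¬U ∨ W = True
      ¬U = True
Both conjuncts True, so the formula holds.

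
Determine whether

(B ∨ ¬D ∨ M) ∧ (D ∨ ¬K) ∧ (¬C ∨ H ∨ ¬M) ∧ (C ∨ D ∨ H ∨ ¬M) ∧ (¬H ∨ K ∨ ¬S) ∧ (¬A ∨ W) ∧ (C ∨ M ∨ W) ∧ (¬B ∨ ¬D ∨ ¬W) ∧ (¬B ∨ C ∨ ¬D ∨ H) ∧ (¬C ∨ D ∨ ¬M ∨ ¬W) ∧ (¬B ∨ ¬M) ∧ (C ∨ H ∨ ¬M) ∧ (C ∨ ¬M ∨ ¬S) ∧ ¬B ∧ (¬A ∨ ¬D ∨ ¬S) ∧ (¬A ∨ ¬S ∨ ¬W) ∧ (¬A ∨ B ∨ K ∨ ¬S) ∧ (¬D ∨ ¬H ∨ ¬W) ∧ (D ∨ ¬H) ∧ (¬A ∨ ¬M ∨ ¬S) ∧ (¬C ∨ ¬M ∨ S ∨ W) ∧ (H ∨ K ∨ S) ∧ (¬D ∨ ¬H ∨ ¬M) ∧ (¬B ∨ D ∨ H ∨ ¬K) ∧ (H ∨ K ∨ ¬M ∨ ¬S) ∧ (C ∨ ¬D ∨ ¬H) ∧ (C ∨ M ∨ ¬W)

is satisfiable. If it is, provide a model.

Unit clause (¬B) forces B = False.
Set A = False.
Try D = True:
  (B ∨ ¬D ∨ M) forces M = True.
  (¬D ∨ ¬H ∨ ¬M) forces H = False.
  (¬C ∨ H ∨ ¬M) forces C = False.
  clause (C ∨ H ∨ ¬M) is falsified — backtrack.
So D = False.
  then (D ∨ ¬K) forces K = False.
  then (D ∨ ¬H) forces H = False.
  then (H ∨ K ∨ S) forces S = True.
  then (H ∨ K ∨ ¬M ∨ ¬S) forces M = False.
Set C = True.
Set W = True.
All clauses satisfied.

A=F, B=F, D=F, M=F, H=F, S=T, C=T, K=F, W=T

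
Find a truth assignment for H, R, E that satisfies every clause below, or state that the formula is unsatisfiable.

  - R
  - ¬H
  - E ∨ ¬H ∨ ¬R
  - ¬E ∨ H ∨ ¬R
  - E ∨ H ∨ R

Unit clause (R) forces R = True.
Unit clause (¬H) forces H = False.
In (¬E ∨ H ∨ ¬R) only ¬E is left, so E = False.
Check each clause:
  (R): R holds.
  (¬H): ¬H holds.
  (E ∨ ¬H ∨ ¬R): ¬H holds.
  (¬E ∨ H ∨ ¬R): ¬E holds.
  (E ∨ H ∨ R): R holds.
All clauses satisfied.

H = False, R = True, E = False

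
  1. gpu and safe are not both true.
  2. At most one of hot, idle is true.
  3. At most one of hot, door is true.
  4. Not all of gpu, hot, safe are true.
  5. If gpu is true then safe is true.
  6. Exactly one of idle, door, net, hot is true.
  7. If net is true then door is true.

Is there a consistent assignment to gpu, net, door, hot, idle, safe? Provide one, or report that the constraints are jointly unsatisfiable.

gpu = False; net = False; door = False; hot = True; idle = False; safe = True

  (1) gpu=F, safe=T — not both ✓
  (2) {hot, idle}: 1 true — at most one ✓
  (3) {hot, door}: 1 true — at most one ✓
  (4) {gpu, hot, safe}: 2/3 true — not all ✓
  (5) gpu=F ⇒ safe: vacuous ✓
  (6) {idle, door, net, hot}: 1 true — exactly one ✓
  (7) net=F ⇒ door: vacuous ✓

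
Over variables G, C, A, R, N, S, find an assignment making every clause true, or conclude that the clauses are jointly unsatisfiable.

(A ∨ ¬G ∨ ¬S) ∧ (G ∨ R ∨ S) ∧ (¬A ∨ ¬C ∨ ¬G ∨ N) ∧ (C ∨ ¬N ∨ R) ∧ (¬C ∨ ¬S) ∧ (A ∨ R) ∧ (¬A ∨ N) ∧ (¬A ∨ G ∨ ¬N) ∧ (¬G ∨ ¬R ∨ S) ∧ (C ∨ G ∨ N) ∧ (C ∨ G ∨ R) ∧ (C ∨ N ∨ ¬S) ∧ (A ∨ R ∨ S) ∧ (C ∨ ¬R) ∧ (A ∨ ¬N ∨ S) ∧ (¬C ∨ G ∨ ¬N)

G = False, C = True, A = False, R = True, N = False, S = False

Set G = False.
Try C = False:
  (C ∨ G ∨ N) forces N = True.
  (C ∨ ¬N ∨ R) forces R = True.
  clause (C ∨ ¬R) is falsified — backtrack.
So C = True.
  then (¬C ∨ ¬S) forces S = False.
  then (¬C ∨ G ∨ ¬N) forces N = False.
  then (G ∨ R ∨ S) forces R = True.
  then (¬A ∨ N) forces A = False.
All clauses satisfied.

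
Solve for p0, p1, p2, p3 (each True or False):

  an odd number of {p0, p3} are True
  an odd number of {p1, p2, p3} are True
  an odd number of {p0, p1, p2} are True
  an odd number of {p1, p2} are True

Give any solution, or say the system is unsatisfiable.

The formula is unsatisfiable.

Adding constraints 1, 2, 3 mod 2: every variable appears an even number of times on the left, so the left side is 0.
But the right sides sum to 1 (mod 2). 0 ≠ 1 — the system is inconsistent.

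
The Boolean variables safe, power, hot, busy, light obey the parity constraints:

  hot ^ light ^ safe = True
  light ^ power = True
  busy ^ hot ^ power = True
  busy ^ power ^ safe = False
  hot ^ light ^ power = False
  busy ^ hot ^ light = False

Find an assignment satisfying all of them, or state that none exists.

safe=F; power=T; hot=T; busy=T; light=F

hot ^ light ^ safe = T ^ F ^ F = True ✓
light ^ power = F ^ T = True ✓
busy ^ hot ^ power = T ^ T ^ T = True ✓
busy ^ power ^ safe = T ^ T ^ F = False ✓
hot ^ light ^ power = T ^ F ^ T = False ✓
busy ^ hot ^ light = T ^ T ^ F = False ✓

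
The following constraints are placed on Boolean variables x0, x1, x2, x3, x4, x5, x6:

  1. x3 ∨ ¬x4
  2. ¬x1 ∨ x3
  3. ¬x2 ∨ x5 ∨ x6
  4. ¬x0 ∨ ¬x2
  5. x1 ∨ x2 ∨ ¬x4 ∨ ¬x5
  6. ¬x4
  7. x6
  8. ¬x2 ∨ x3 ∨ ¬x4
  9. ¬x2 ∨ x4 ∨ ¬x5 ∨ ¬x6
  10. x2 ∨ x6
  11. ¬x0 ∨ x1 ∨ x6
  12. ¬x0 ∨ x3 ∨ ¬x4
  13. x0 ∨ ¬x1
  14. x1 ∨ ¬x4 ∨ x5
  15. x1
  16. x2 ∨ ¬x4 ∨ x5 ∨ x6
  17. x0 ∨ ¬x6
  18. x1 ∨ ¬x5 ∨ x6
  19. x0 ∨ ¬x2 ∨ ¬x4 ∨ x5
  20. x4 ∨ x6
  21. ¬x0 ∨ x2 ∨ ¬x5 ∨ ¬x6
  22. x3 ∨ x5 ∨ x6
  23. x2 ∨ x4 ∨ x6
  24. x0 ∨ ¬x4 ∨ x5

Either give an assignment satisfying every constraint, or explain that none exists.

x0: True; x1: True; x2: False; x3: True; x4: False; x5: False; x6: True

Unit clause (¬x4) forces x4 = False.
Unit clause (x6) forces x6 = True.
Unit clause (x1) forces x1 = True.
In (x0 ∨ ¬x6) only x0 is left, so x0 = True.
In (¬x1 ∨ x3) only x3 is left, so x3 = True.
In (¬x0 ∨ ¬x2) only ¬x2 is left, so x2 = False.
In (¬x0 ∨ x2 ∨ ¬x5 ∨ ¬x6) only ¬x5 is left, so x5 = False.
All clauses satisfied.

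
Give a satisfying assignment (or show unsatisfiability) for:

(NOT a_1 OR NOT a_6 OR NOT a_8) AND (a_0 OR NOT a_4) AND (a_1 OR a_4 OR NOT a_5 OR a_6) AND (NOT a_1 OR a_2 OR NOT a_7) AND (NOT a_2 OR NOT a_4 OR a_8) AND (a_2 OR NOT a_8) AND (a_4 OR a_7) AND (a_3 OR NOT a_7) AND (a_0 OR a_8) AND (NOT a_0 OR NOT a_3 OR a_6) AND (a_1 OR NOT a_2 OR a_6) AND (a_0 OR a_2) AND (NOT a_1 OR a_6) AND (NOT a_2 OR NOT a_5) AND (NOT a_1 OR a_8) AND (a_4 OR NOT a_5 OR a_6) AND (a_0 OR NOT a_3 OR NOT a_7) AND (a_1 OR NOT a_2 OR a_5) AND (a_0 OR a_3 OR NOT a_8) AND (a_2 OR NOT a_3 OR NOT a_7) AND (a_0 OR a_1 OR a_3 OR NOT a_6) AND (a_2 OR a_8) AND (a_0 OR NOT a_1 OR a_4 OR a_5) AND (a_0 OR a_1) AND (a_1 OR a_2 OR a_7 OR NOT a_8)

Case a_2 = True:
  (NOT a_2 OR NOT a_5) forces a_5 = False.
  (a_1 OR NOT a_2 OR a_5) forces a_1 = True.
  (NOT a_1 OR a_6) forces a_6 = True.
  (NOT a_1 OR NOT a_6 OR NOT a_8) forces a_8 = False.
  Clause (NOT a_1 OR a_8) is falsified — contradiction.
Case a_2 = False:
  (a_2 OR NOT a_8) forces a_8 = False.
  Clause (a_2 OR a_8) is falsified — contradiction.
Both cases fail, so the formula is unsatisfiable.

The formula is unsatisfiable.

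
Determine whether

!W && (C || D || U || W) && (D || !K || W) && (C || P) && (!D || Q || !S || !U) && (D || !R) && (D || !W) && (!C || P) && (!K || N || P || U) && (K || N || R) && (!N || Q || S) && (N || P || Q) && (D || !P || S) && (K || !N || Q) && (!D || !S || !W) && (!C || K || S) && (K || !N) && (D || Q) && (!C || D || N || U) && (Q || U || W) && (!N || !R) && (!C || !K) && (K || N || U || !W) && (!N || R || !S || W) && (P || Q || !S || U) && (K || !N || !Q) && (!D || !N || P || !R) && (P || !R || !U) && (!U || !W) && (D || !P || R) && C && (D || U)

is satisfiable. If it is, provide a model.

W = False; D = True; S = True; C = True; P = True; K = False; R = True; N = False; U = True; Q = True

Unit clause (!W) forces W = False.
Unit clause (C) forces C = True.
In (!C || P) only P is left, so P = True.
In (!C || !K) only !K is left, so K = False.
In (!C || K || S) only S is left, so S = True.
In (K || !N) only !N is left, so N = False.
In (K || N || R) only R is left, so R = True.
In (D || !R) only D is left, so D = True.
Set U = True.
  then (!D || Q || !S || !U) forces Q = True.
All clauses satisfied.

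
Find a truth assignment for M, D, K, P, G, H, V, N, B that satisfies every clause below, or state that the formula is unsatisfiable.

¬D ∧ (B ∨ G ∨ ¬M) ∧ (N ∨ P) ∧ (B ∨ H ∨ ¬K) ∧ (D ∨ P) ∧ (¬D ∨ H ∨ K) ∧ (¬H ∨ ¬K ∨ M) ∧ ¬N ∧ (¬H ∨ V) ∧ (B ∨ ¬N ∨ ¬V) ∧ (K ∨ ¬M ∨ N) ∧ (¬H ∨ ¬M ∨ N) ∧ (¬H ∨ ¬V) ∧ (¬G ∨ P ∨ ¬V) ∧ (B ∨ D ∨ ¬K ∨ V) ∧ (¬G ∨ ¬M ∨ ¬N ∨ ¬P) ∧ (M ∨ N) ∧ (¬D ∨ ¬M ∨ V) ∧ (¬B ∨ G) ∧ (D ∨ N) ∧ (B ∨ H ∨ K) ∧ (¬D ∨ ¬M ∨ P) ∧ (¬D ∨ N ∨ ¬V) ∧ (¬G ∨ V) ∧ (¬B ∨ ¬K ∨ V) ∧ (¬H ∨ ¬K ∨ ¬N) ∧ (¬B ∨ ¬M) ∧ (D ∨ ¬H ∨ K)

The formula is unsatisfiable.

Case N = True:
  Clause (¬N) is falsified — contradiction.
Case N = False:
  (¬D) forces D = False.
  Clause (D ∨ N) is falsified — contradiction.
Both cases fail, so the formula is unsatisfiable.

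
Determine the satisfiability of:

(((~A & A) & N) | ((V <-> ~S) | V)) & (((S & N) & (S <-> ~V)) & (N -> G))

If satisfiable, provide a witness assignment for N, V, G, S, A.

N=T, V=F, G=T, S=T, A=F

  ((~A & A) & N) | ((V <-> ~S) | V) = True
    (~A & A) & N = False
      ~A & A = False
        ~A = True
    (V <-> ~S) | V = True
      V <-> ~S = True
        ~S = False
  ((S & N) & (S <-> ~V)) & (N -> G) = True
    (S & N) & (S <-> ~V) = True
      S & N = True
      S <-> ~V = True
        ~V = True
    N -> G = True
Both conjuncts True, so the formula holds.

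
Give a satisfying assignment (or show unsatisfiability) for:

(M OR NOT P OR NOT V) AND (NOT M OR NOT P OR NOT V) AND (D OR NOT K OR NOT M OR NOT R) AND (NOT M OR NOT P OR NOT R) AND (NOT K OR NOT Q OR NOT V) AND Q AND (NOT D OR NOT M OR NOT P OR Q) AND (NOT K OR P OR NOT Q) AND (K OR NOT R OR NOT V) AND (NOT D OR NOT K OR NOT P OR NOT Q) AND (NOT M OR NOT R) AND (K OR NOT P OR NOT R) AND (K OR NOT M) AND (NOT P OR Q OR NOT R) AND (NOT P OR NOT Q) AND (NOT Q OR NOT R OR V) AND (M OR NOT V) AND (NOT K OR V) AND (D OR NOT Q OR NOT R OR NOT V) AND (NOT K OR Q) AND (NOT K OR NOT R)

Unit clause (Q) forces Q = True.
In (NOT P OR NOT Q) only NOT P is left, so P = False.
In (NOT K OR P OR NOT Q) only NOT K is left, so K = False.
In (K OR NOT M) only NOT M is left, so M = False.
In (M OR NOT V) only NOT V is left, so V = False.
In (NOT Q OR NOT R OR V) only NOT R is left, so R = False.
Set D = False.
All clauses satisfied.

D=F, R=F, Q=T, M=F, V=F, P=F, K=F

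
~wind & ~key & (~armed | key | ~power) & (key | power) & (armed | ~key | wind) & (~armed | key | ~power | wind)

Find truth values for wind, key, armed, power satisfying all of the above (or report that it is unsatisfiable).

Unit clause (~wind) forces wind = False.
Unit clause (~key) forces key = False.
In (key | power) only power is left, so power = True.
In (~armed | key | ~power | wind) only ~armed is left, so armed = False.
Check each clause:
  (~wind): ~wind holds.
  (~key): ~key holds.
  (~armed | key | ~power): ~armed holds.
  (key | power): power holds.
  (armed | ~key | wind): ~key holds.
  (~armed | key | ~power | wind): ~armed holds.
All clauses satisfied.

wind=F, key=F, armed=F, power=T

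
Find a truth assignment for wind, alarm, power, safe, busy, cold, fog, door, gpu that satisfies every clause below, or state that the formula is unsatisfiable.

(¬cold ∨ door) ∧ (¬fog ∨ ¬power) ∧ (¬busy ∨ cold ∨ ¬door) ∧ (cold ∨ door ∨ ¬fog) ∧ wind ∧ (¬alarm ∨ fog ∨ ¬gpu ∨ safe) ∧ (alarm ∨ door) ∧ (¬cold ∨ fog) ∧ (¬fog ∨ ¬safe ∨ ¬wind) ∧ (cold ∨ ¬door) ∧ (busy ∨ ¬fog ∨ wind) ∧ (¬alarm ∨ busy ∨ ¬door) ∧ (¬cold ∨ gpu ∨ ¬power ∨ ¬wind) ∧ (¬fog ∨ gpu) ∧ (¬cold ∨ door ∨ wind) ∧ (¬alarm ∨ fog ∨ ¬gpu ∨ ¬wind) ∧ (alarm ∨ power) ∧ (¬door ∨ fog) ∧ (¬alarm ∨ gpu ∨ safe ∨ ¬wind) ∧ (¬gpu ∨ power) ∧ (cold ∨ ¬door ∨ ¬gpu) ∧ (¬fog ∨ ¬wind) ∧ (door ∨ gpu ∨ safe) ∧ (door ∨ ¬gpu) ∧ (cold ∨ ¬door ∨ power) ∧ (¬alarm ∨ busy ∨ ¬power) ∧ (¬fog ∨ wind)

Unit clause (wind) forces wind = True.
In (¬fog ∨ ¬wind) only ¬fog is left, so fog = False.
In (¬cold ∨ fog) only ¬cold is left, so cold = False.
In (cold ∨ ¬door) only ¬door is left, so door = False.
In (door ∨ ¬gpu) only ¬gpu is left, so gpu = False.
In (alarm ∨ door) only alarm is left, so alarm = True.
In (¬alarm ∨ gpu ∨ safe ∨ ¬wind) only safe is left, so safe = True.
Set power = True.
  then (¬alarm ∨ busy ∨ ¬power) forces busy = True.
All clauses satisfied.

wind = True, alarm = True, power = True, safe = True, busy = True, cold = False, fog = False, door = False, gpu = False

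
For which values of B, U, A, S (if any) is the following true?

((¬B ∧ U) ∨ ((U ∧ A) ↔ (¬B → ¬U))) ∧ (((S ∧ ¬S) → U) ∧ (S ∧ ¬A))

B: False, U: True, A: False, S: True

  (¬B ∧ U) ∨ ((U ∧ A) ↔ (¬B → ¬U)) = True
    ¬B ∧ U = True
      ¬B = True
    (U ∧ A) ↔ (¬B → ¬U) = True
      U ∧ A = False
      ¬B → ¬U = False
        ¬B = True
        ¬U = False
  ((S ∧ ¬S) → U) ∧ (S ∧ ¬A) = True
    (S ∧ ¬S) → U = True
      S ∧ ¬S = False
        ¬S = False
    S ∧ ¬A = True
      ¬A = True
Both conjuncts True, so the formula holds.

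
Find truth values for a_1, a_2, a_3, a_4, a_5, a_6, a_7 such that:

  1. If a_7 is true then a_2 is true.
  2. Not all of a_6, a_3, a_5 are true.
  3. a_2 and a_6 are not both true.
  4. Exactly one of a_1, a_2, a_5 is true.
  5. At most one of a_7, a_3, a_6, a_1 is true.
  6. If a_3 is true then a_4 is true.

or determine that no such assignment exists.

a_1: False, a_2: True, a_3: False, a_4: False, a_5: False, a_6: False, a_7: False

  (1) a_7=F ⇒ a_2: vacuous ✓
  (2) {a_6, a_3, a_5}: 0/3 true — not all ✓
  (3) a_2=T, a_6=F — not both ✓
  (4) {a_1, a_2, a_5}: 1 true — exactly one ✓
  (5) {a_7, a_3, a_6, a_1}: 0 true — at most one ✓
  (6) a_3=F ⇒ a_4: vacuous ✓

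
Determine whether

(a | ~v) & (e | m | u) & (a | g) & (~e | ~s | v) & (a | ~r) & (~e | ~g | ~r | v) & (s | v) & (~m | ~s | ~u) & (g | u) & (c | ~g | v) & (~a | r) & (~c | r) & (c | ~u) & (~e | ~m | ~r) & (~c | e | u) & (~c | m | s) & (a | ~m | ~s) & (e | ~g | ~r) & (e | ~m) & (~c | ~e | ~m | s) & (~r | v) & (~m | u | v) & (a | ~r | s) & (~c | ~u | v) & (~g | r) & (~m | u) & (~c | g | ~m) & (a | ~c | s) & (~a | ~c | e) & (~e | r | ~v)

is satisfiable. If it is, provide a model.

u: True, c: True, a: True, m: False, g: True, e: True, r: True, s: True, v: True

Set u = True.
  then (c | ~u) forces c = True.
  then (~c | ~u | v) forces v = True.
  then (a | ~v) forces a = True.
  then (~a | r) forces r = True.
  then (~a | ~c | e) forces e = True.
  then (~e | ~m | ~r) forces m = False.
  then (~c | m | s) forces s = True.
Set g = True.
All clauses satisfied.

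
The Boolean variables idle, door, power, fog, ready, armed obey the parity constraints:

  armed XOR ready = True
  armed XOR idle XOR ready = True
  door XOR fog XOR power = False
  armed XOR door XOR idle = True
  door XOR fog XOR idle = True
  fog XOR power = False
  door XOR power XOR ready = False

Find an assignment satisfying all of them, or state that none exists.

No satisfying assignment exists.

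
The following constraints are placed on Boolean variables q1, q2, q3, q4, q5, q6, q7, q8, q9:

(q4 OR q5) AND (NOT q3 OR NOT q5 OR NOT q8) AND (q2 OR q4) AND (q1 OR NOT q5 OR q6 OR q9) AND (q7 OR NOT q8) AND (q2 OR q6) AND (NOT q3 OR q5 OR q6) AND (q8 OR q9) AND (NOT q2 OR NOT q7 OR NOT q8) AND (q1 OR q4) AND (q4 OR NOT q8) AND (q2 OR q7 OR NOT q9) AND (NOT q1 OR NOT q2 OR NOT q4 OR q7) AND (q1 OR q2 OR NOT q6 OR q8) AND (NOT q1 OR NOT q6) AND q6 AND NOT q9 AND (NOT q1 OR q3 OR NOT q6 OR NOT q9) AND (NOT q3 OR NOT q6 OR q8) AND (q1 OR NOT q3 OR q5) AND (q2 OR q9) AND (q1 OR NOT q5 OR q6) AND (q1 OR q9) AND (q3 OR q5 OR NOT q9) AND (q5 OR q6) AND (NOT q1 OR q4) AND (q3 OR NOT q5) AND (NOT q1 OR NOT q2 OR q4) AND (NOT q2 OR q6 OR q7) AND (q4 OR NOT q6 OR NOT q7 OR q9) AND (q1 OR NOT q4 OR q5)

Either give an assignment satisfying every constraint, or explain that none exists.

Case q6 = True:
  (NOT q1 OR NOT q6) forces q1 = False.
  (q1 OR q4) forces q4 = True.
  (NOT q9) forces q9 = False.
  Clause (q1 OR q9) is falsified — contradiction.
Case q6 = False:
  Clause (q6) is falsified — contradiction.
Both cases fail, so the formula is unsatisfiable.

UNSATISFIABLE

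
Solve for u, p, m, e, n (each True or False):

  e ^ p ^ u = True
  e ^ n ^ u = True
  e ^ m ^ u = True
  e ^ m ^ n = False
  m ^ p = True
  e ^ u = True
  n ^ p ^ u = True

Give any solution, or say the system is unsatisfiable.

Unsatisfiable

Adding constraints 1, 3, 5 mod 2: every variable appears an even number of times on the left, so the left side is 0.
But the right sides sum to 1 (mod 2). 0 ≠ 1 — the system is inconsistent.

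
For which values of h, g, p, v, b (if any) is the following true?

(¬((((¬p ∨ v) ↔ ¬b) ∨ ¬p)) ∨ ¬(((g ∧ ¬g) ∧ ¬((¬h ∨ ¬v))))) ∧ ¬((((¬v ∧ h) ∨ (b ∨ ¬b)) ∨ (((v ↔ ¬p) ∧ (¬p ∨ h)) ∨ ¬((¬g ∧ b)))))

The formula is unsatisfiable.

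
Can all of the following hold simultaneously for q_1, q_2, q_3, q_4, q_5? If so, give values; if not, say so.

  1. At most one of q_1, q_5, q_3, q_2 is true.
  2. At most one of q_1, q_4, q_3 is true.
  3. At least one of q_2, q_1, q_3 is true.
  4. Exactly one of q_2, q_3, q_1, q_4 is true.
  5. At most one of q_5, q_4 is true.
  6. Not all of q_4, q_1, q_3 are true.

q_1: True, q_2: False, q_3: False, q_4: False, q_5: False

  (1) {q_1, q_5, q_3, q_2}: 1 true — at most one ✓
  (2) {q_1, q_4, q_3}: 1 true — at most one ✓
  (3) {q_2, q_1, q_3}: 1 true — at least one ✓
  (4) {q_2, q_3, q_1, q_4}: 1 true — exactly one ✓
  (5) {q_5, q_4}: 0 true — at most one ✓
  (6) {q_4, q_1, q_3}: 1/3 true — not all ✓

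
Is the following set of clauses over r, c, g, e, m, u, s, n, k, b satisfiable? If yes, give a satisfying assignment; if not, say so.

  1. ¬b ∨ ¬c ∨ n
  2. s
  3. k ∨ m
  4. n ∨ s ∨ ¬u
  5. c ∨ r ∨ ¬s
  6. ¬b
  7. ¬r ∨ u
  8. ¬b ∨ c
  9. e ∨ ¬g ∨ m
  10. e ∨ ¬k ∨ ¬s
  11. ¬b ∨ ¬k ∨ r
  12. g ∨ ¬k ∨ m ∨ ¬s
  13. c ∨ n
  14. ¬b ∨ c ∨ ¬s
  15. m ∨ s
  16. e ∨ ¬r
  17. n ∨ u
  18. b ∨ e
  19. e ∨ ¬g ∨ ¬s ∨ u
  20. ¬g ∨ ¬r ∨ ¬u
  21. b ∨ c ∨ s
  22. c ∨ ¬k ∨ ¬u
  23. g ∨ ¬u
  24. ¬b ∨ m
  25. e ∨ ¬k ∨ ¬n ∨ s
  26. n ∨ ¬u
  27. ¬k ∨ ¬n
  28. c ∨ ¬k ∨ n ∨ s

r: False; c: True; g: False; e: True; m: True; u: False; s: True; n: True; k: False; b: False

Unit clause (s) forces s = True.
Unit clause (¬b) forces b = False.
In (b ∨ e) only e is left, so e = True.
Try r = True:
  (¬r ∨ u) forces u = True.
  (¬g ∨ ¬r ∨ ¬u) forces g = False.
  clause (g ∨ ¬u) is falsified — backtrack.
So r = False.
  then (c ∨ r ∨ ¬s) forces c = True.
Set g = False.
  then (g ∨ ¬u) forces u = False.
  then (n ∨ u) forces n = True.
  then (¬k ∨ ¬n) forces k = False.
  then (k ∨ m) forces m = True.
All clauses satisfied.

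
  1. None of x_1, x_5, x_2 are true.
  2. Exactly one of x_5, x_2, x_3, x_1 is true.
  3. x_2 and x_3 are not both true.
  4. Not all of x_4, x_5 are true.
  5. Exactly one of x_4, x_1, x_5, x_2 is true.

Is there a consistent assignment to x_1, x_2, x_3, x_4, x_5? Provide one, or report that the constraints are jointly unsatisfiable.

x_1 = False, x_2 = False, x_3 = True, x_4 = True, x_5 = False

  (1) {x_1, x_5, x_2}: 0 true — none ✓
  (2) {x_5, x_2, x_3, x_1}: 1 true — exactly one ✓
  (3) x_2=F, x_3=T — not both ✓
  (4) {x_4, x_5}: 1/2 true — not all ✓
  (5) {x_4, x_1, x_5, x_2}: 1 true — exactly one ✓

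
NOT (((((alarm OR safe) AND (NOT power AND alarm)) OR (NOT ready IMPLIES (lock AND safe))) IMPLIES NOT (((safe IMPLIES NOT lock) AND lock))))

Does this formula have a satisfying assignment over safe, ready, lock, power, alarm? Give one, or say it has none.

safe: False, ready: True, lock: True, power: False, alarm: False

  NOT (((((alarm OR safe) AND (NOT power AND alarm)) OR (NOT ready IMPLIES (lock AND safe))) IMPLIES NOT (((safe IMPLIES NOT lock) AND lock)))) = True
    (((alarm OR safe) AND (NOT power AND alarm)) OR (NOT ready IMPLIES (lock AND safe))) IMPLIES NOT (((safe IMPLIES NOT lock) AND lock)) = False
      ((alarm OR safe) AND (NOT power AND alarm)) OR (NOT ready IMPLIES (lock AND safe)) = True
        (alarm OR safe) AND (NOT power AND alarm) = False
          alarm OR safe = False
          NOT power AND alarm = False
            NOT power = True
        NOT ready IMPLIES (lock AND safe) = True
          NOT ready = False
          lock AND safe = False
      NOT (((safe IMPLIES NOT lock) AND lock)) = False
        (safe IMPLIES NOT lock) AND lock = True
          safe IMPLIES NOT lock = True
            NOT lock = False
The formula evaluates to True.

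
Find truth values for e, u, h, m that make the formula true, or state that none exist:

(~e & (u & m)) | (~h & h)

e = False, u = True, h = False, m = True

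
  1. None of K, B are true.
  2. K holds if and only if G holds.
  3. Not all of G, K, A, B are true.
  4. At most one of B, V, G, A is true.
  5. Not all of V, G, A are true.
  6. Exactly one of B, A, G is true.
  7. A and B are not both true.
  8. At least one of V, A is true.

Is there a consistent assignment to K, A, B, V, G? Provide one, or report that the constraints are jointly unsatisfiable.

K = False; A = True; B = False; V = False; G = False

  (1) {K, B}: 0 true — none ✓
  (2) K=F, G=F — same ✓
  (3) {G, K, A, B}: 1/4 true — not all ✓
  (4) {B, V, G, A}: 1 true — at most one ✓
  (5) {V, G, A}: 1/3 true — not all ✓
  (6) {B, A, G}: 1 true — exactly one ✓
  (7) A=T, B=F — not both ✓
  (8) {V, A}: 1 true — at least one ✓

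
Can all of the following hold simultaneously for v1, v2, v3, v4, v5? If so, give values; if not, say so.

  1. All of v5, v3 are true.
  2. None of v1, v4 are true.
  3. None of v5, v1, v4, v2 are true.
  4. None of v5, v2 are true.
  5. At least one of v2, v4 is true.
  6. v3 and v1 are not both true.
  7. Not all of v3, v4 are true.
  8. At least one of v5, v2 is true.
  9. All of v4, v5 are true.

Case v4 = True:
  Constraint (2) is violated (v4=T) — contradiction.
Case v4 = False:
  Constraint (9) is violated (v4=F) — contradiction.
Both cases fail — unsatisfiable.

Unsatisfiable — no assignment works.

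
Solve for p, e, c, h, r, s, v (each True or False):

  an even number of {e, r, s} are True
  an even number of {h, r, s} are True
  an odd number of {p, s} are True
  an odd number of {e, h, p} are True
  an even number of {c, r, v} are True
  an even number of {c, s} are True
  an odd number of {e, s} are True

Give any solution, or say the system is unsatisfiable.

p = True; e = True; c = False; h = True; r = True; s = False; v = True

{e, r, s}: 2 true → even ✓
{h, r, s}: 2 true → even ✓
{p, s}: 1 true → odd ✓
{e, h, p}: 3 true → odd ✓
{c, r, v}: 2 true → even ✓
{c, s}: 0 true → even ✓
{e, s}: 1 true → odd ✓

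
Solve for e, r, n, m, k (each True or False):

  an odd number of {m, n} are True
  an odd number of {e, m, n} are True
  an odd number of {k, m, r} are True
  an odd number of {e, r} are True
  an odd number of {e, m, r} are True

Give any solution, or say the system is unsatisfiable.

e=F; r=T; n=T; m=F; k=F

{m, n}: 1 true → odd ✓
{e, m, n}: 1 true → odd ✓
{k, m, r}: 1 true → odd ✓
{e, r}: 1 true → odd ✓
{e, m, r}: 1 true → odd ✓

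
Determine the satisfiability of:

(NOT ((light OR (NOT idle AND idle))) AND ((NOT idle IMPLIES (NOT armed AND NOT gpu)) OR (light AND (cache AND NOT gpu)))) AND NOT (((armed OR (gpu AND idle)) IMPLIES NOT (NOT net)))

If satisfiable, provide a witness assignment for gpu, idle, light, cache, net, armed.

gpu = True; idle = True; light = False; cache = False; net = False; armed = False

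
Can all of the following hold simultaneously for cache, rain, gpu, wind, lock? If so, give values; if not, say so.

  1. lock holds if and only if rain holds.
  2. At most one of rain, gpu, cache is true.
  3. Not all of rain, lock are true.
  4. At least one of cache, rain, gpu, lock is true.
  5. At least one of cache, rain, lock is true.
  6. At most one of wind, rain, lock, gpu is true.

cache: True; rain: False; gpu: False; wind: True; lock: False

  (1) lock=F, rain=F — same ✓
  (2) {rain, gpu, cache}: 1 true — at most one ✓
  (3) {rain, lock}: 0/2 true — not all ✓
  (4) {cache, rain, gpu, lock}: 1 true — at least one ✓
  (5) {cache, rain, lock}: 1 true — at least one ✓
  (6) {wind, rain, lock, gpu}: 1 true — at most one ✓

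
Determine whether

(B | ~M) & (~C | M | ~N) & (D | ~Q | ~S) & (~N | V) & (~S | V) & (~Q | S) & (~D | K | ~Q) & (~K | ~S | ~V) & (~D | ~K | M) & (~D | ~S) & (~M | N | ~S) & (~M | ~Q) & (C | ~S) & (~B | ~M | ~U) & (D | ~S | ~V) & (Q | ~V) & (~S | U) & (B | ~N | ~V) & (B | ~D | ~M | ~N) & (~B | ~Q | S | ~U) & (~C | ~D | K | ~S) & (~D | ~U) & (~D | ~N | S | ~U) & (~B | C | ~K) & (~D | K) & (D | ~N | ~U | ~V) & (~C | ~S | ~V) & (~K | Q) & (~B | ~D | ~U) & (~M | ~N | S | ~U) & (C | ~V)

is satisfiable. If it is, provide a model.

Try Q = True:
  (~Q | S) forces S = True.
  (D | ~Q | ~S) forces D = True.
  clause (~D | ~S) is falsified — backtrack.
So Q = False.
  then (Q | ~V) forces V = False.
  then (~K | Q) forces K = False.
  then (~N | V) forces N = False.
  then (~S | V) forces S = False.
  then (~D | K) forces D = False.
Set B = True.
Set M = False.
Set U = True.
Set C = True.
All clauses satisfied.

Q = False; B = True; N = False; M = False; K = False; D = False; V = False; S = False; U = True; C = True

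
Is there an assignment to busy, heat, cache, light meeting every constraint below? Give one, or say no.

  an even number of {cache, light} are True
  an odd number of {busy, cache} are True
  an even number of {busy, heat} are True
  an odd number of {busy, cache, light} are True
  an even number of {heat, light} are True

Adding constraints 1, 2, 3, 5 mod 2: every variable appears an even number of times on the left, so the left side is 0.
But the right sides sum to 1 (mod 2). 0 ≠ 1 — the system is inconsistent.

Unsatisfiable — no assignment works.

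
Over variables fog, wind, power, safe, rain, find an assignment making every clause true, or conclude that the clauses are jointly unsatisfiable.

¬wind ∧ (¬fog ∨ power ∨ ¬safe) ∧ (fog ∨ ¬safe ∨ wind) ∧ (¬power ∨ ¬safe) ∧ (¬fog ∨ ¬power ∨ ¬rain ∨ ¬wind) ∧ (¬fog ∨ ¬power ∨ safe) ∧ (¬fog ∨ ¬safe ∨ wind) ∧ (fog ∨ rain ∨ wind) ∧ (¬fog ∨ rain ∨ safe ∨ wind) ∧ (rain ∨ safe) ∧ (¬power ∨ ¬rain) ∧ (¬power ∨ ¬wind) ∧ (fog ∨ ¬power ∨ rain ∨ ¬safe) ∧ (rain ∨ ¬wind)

fog: True; wind: False; power: False; safe: False; rain: True

Unit clause (¬wind) forces wind = False.
Set fog = True.
  then (¬fog ∨ ¬safe ∨ wind) forces safe = False.
  then (¬fog ∨ rain ∨ safe ∨ wind) forces rain = True.
  then (¬power ∨ ¬rain) forces power = False.
All clauses satisfied.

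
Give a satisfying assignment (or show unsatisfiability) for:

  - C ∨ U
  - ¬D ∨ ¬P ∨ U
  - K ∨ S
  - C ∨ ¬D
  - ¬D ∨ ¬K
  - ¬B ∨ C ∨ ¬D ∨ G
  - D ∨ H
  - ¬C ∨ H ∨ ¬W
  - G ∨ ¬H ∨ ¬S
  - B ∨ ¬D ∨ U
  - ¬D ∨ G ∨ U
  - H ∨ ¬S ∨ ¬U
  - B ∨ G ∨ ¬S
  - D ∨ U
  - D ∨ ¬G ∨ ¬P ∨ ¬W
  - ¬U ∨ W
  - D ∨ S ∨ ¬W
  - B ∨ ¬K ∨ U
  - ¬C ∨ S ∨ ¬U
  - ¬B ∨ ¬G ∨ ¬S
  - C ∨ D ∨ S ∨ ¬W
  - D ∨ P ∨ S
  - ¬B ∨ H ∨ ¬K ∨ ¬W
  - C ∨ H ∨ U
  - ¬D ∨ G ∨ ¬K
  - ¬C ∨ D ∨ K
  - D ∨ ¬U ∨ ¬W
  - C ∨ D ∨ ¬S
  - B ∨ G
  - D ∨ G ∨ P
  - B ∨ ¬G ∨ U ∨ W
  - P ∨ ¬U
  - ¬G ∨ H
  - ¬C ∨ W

G = True, P = True, U = True, S = True, H = True, B = False, K = False, C = True, W = True, D = True

Set G = True.
  then (¬G ∨ H) forces H = True.
Set P = True.
Try U = False:
  (C ∨ U) forces C = True.
  (¬D ∨ ¬P ∨ U) forces D = False.
  clause (D ∨ U) is falsified — backtrack.
So U = True.
  then (¬U ∨ W) forces W = True.
  then (D ∨ ¬U ∨ ¬W) forces D = True.
  then (C ∨ ¬D) forces C = True.
  then (¬D ∨ ¬K) forces K = False.
  then (¬C ∨ S ∨ ¬U) forces S = True.
  then (¬B ∨ ¬G ∨ ¬S) forces B = False.
All clauses satisfied.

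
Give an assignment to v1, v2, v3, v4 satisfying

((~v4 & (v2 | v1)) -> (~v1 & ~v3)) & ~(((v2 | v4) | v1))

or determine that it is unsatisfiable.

v1 = False, v2 = False, v3 = True, v4 = False

  (~v4 & (v2 | v1)) -> (~v1 & ~v3) = True
    ~v4 & (v2 | v1) = False
      ~v4 = True
      v2 | v1 = False
    ~v1 & ~v3 = False
      ~v1 = True
      ~v3 = False
  ~(((v2 | v4) | v1)) = True
    (v2 | v4) | v1 = False
      v2 | v4 = False
Both conjuncts True, so the formula holds.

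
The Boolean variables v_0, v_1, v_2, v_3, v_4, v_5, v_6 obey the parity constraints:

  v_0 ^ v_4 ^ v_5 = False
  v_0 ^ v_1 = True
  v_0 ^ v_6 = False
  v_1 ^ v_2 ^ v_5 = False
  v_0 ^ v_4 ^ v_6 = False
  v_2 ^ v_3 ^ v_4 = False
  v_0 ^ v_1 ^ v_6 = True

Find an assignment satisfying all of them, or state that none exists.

v_0: False; v_1: True; v_2: True; v_3: True; v_4: False; v_5: False; v_6: False

v_0 ^ v_4 ^ v_5 = F ^ F ^ F = False ✓
v_0 ^ v_1 = F ^ T = True ✓
v_0 ^ v_6 = F ^ F = False ✓
v_1 ^ v_2 ^ v_5 = T ^ T ^ F = False ✓
v_0 ^ v_4 ^ v_6 = F ^ F ^ F = False ✓
v_2 ^ v_3 ^ v_4 = T ^ T ^ F = False ✓
v_0 ^ v_1 ^ v_6 = F ^ T ^ F = True ✓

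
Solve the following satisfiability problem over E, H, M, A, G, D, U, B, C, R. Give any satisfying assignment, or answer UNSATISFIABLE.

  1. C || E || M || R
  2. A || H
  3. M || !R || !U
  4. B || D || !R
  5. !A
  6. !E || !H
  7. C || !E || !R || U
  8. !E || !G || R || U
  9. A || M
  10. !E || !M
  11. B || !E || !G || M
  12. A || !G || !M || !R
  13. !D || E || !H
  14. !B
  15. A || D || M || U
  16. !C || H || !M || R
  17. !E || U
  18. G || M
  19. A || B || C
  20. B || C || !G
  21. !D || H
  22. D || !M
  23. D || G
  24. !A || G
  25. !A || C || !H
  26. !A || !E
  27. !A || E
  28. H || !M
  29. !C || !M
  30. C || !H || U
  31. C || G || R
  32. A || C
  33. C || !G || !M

Case A = True:
  Clause (!A) is falsified — contradiction.
Case A = False:
  (A || H) forces H = True.
  (!E || !H) forces E = False.
  (A || M) forces M = True.
  (!D || E || !H) forces D = False.
  Clause (D || !M) is falsified — contradiction.
Both cases fail, so the formula is unsatisfiable.

Unsatisfiable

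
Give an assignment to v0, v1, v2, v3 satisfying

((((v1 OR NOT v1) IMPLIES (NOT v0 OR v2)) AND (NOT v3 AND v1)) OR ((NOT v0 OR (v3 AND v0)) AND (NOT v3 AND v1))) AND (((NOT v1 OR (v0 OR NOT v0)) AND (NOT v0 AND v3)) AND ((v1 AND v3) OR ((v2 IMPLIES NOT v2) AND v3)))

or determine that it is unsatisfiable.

Case v3 = True: the conjunct (((v1 OR NOT v1) IMPLIES (NOT v0 OR v2)) AND (NOT v3 AND v1)) OR ((NOT v0 OR (v3 AND v0)) AND (NOT v3 AND v1)) becomes (((v1 OR NOT v1) IMPLIES (NOT v0 OR v2)) AND False) OR ((NOT v0 OR v0) AND False) = False.
Case v3 = False: the conjunct v3 is False.
Both cases fail — unsatisfiable.

UNSATISFIABLE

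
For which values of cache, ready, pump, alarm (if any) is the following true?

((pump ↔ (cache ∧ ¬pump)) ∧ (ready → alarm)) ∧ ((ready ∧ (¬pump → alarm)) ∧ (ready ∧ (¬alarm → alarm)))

cache: False, ready: True, pump: False, alarm: True

  (pump ↔ (cache ∧ ¬pump)) ∧ (ready → alarm) = True
    pump ↔ (cache ∧ ¬pump) = True
      cache ∧ ¬pump = False
        ¬pump = True
    ready → alarm = True
  (ready ∧ (¬pump → alarm)) ∧ (ready ∧ (¬alarm → alarm)) = True
    ready ∧ (¬pump → alarm) = True
      ¬pump → alarm = True
        ¬pump = True
    ready ∧ (¬alarm → alarm) = True
      ¬alarm → alarm = True
        ¬alarm = False
Both conjuncts True, so the formula holds.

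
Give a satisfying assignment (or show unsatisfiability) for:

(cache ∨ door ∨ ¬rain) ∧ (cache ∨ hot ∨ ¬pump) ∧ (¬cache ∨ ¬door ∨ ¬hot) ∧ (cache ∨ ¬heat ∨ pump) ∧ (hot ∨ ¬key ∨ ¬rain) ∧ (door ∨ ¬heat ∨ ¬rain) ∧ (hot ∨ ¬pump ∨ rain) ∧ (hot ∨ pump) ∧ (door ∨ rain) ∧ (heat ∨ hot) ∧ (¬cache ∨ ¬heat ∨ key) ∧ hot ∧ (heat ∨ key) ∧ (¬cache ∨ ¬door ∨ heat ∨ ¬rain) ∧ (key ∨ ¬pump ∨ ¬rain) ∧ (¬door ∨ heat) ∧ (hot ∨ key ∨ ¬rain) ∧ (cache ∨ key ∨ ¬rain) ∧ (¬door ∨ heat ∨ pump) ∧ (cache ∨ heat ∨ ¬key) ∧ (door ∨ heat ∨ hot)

heat=T; hot=T; rain=F; pump=T; cache=F; door=T; key=F

Unit clause (hot) forces hot = True.
Set heat = True.
Set rain = False.
  then (door ∨ rain) forces door = True.
  then (¬cache ∨ ¬door ∨ ¬hot) forces cache = False.
  then (cache ∨ ¬heat ∨ pump) forces pump = True.
Set key = False.
All clauses satisfied.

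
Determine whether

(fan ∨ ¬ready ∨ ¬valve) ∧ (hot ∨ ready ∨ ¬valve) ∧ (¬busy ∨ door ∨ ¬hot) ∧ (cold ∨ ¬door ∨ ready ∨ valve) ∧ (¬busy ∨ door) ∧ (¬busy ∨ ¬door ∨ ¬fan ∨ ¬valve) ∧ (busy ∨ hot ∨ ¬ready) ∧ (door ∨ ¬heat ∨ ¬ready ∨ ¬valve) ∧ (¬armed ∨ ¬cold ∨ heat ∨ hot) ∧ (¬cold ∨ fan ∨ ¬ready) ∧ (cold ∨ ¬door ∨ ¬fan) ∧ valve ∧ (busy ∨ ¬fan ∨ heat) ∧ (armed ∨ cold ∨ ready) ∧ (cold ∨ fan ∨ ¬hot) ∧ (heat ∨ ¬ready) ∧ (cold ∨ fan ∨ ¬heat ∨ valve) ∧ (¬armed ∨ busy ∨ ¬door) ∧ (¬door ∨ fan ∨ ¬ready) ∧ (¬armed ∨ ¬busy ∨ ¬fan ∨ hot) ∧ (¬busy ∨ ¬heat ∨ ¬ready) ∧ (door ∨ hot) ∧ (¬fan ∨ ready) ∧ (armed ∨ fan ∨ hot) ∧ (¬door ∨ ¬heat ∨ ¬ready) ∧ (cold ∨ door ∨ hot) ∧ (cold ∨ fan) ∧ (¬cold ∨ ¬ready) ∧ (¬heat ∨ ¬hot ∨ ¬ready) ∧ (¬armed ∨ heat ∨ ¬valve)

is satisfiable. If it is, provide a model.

Unit clause (valve) forces valve = True.
Set heat = False.
  then (heat ∨ ¬ready) forces ready = False.
  then (¬fan ∨ ready) forces fan = False.
  then (cold ∨ fan) forces cold = True.
  then (¬armed ∨ heat ∨ ¬valve) forces armed = False.
  then (hot ∨ ready ∨ ¬valve) forces hot = True.
Set busy = True.
  then (¬busy ∨ door ∨ ¬hot) forces door = True.
All clauses satisfied.

heat=F, busy=T, cold=T, armed=F, fan=F, ready=F, hot=T, valve=T, door=T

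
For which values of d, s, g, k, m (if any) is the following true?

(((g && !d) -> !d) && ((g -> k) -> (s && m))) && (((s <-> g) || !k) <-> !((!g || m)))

d = True, s = True, g = False, k = True, m = True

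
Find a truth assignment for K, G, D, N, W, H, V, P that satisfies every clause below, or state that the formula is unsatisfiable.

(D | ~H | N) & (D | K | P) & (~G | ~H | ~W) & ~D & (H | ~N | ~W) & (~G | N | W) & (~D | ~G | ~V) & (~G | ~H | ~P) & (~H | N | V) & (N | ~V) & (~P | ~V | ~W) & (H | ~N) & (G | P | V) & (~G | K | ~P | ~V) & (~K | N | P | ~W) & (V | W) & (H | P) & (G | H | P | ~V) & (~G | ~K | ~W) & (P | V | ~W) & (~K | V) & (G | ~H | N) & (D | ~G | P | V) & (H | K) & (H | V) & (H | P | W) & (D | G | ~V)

K = False; G = False; D = False; N = True; W = True; H = True; V = False; P = True

Unit clause (~D) forces D = False.
Set K = False.
  then (D | K | P) forces P = True.
  then (H | K) forces H = True.
  then (D | ~H | N) forces N = True.
  then (~G | ~H | ~P) forces G = False.
  then (D | G | ~V) forces V = False.
  then (V | W) forces W = True.
All clauses satisfied.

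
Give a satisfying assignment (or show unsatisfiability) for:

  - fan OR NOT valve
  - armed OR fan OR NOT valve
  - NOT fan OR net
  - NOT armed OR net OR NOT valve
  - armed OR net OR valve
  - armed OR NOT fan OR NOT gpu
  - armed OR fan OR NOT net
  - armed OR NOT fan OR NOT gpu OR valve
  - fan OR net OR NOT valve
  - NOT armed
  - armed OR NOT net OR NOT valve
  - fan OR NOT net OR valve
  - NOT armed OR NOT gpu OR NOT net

Unit clause (NOT armed) forces armed = False.
Try gpu = True:
  (armed OR NOT fan OR NOT gpu) forces fan = False.
  (fan OR NOT valve) forces valve = False.
  (armed OR net OR valve) forces net = True.
  clause (armed OR fan OR NOT net) is falsified — backtrack.
So gpu = False.
Set valve = False.
  then (armed OR net OR valve) forces net = True.
  then (armed OR fan OR NOT net) forces fan = True.
All clauses satisfied.

gpu=F, valve=F, fan=T, net=T, armed=F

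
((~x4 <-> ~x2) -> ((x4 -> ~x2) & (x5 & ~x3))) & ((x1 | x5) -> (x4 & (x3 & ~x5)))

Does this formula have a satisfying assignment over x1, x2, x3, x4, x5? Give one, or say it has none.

x1=T; x2=F; x3=T; x4=T; x5=F

  (~x4 <-> ~x2) -> ((x4 -> ~x2) & (x5 & ~x3)) = True
    ~x4 <-> ~x2 = False
      ~x4 = False
      ~x2 = True
    (x4 -> ~x2) & (x5 & ~x3) = False
      x4 -> ~x2 = True
        ~x2 = True
      x5 & ~x3 = False
        ~x3 = False
  (x1 | x5) -> (x4 & (x3 & ~x5)) = True
    x1 | x5 = True
    x4 & (x3 & ~x5) = True
      x3 & ~x5 = True
        ~x5 = True
Both conjuncts True, so the formula holds.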